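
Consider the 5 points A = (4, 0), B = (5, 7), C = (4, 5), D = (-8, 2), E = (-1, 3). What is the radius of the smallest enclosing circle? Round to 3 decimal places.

6.966

The minimum enclosing circle of a finite set is fixed by two of the points (as a diameter) or three (as a circumcircle).
The minimum enclosing circle is determined by three boundary points: A, B, D.
Their circumcentre is (-62/43, 187/43) with r² = 89725/1849.
The farthest remaining point C is at distance² 55540/1849 ≤ 89725/1849.
r = √(89725/1849) ≈ 6.966.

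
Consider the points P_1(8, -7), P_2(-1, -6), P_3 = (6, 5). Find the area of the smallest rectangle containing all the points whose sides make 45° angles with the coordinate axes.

In coordinates u = x + y, v = x − y the rectangle is axis-aligned; the map (x,y)→(u,v) scales areas by 2.
u-values: 1, -7, 11; range = 11 − (-7) = 18.
v-values: 15, 5, 1; range = 15 − 1 = 14.
Area = (18 × 14) / 2 = 126.

126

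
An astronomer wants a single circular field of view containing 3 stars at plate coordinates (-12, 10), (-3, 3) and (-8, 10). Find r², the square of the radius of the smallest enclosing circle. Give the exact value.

Call the three points A, B, C in the order given.
Side lengths²: AB² = 130, AC² = 16, BC² = 74.
Since AB² = 130 ≥ 74 + 16 = 90, the angle opposite AB is not acute, so the smallest enclosing circle has AB as diameter.
Centre = midpoint of AB = (-7.5, 6.5), r² = 130/4 = 32.5.

32.5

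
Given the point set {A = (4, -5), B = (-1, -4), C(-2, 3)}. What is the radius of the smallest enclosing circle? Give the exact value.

Side lengths²: AB² = 26, AC² = 100, BC² = 50.
Since AC² = 100 ≥ 50 + 26 = 76, the angle opposite AC is not acute, so the smallest enclosing circle has AC as diameter.
Centre = midpoint of AC = (1, -1), r² = 100/4 = 25.
r = √25 = 5.

5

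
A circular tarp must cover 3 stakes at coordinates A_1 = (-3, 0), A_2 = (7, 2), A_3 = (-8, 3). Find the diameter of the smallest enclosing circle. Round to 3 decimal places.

15.033

Side lengths²: A_1A_2² = 104, A_1A_3² = 34, A_2A_3² = 226.
Since A_2A_3² = 226 ≥ 104 + 34 = 138, the angle opposite A_2A_3 is not acute, so the smallest enclosing circle has A_2A_3 as diameter.
Centre = midpoint of A_2A_3 = (-0.5, 2.5), r² = 226/4 = 56.5.
Diameter = 2r = 2√(56.5) ≈ 15.033.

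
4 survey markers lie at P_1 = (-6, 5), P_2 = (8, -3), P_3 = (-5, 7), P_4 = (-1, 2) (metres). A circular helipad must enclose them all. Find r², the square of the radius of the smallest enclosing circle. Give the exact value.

The minimum enclosing circle of a finite set is fixed by two of the points (as a diameter) or three (as a circumcircle).
The farthest pair is P_2–P_3 with squared distance 269. The circle on this segment as diameter has centre (1.5, 2) and r² = 269/4 = 67.25.
Check P_1: distance² to centre = 65.25 ≤ 67.25, so it lies inside.
All remaining points lie in this disk, and no smaller disk contains both endpoints, so this is the minimum enclosing circle.

67.25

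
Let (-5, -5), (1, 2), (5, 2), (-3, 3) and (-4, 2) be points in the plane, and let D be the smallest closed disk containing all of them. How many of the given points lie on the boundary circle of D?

2

A smallest enclosing disk is always determined by at most three of the input points on its boundary.
The farthest pair is (-5, -5)–(5, 2) with squared distance 149. The circle on this segment as diameter has centre (0, -1.5) and r² = 149/4 = 37.25.
Check (1, 2): distance² to centre = 13.25 ≤ 37.25, so it lies inside.
All remaining points lie in this disk, and no smaller disk contains both endpoints, so this is the minimum enclosing circle.
The points at distance exactly r from the centre are (-5, -5), (5, 2) — 2 points.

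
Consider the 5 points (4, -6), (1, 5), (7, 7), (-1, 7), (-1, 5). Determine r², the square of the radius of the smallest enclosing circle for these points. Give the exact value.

8633/169

A smallest enclosing disk is always determined by at most three of the input points on its boundary.
The minimum enclosing circle is determined by three boundary points: (4, -6), (7, 7), (-1, 7).
Their circumcentre is (3, 14/13) with r² = 8633/169.
The farthest remaining point (-1, 5) is at distance² 5305/169 ≤ 8633/169.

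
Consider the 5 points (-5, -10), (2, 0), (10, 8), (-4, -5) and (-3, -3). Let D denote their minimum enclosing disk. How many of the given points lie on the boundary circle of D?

The minimum enclosing circle of a finite set is fixed by two of the points (as a diameter) or three (as a circumcircle).
The farthest pair is (-5, -10)–(10, 8) with squared distance 549. The circle on this segment as diameter has centre (2.5, -1) and r² = 549/4 = 137.25.
Check (2, 0): distance² to centre = 1.25 ≤ 137.25, so it lies inside.
All remaining points lie in this disk, and no smaller disk contains both endpoints, so this is the minimum enclosing circle.
The points at distance exactly r from the centre are (-5, -10), (10, 8) — 2 points.

2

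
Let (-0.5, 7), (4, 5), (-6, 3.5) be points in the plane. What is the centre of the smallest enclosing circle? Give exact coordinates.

Call the three points A, B, C in the order given.
Side lengths²: AB² = 24.25, AC² = 42.5, BC² = 102.25.
Since BC² = 102.25 ≥ 42.5 + 24.25 = 66.75, the angle opposite BC is not acute, so the smallest enclosing circle has BC as diameter.
Centre = midpoint of BC = (-1, 4.25), r² = 102.25/4 = 25.5625.
Centre = (-1, 4.25).

(-1, 4.25)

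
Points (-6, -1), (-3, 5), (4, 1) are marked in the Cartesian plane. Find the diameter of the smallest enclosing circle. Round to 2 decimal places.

10.21

Call the three points A, B, C in the order given.
Side lengths²: AB² = 45, AC² = 104, BC² = 65.
Since AC² = 104 < 65 + 45 = 110, the triangle is acute, so the smallest enclosing circle is the circumcircle.
Circumcentre = (-19/18, 5/18), r² = 4225/162.
Diameter = 2r = 2√(4225/162) ≈ 10.21.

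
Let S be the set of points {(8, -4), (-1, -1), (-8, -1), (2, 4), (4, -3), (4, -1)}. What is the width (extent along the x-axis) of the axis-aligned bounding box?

16

max x = 8, min x = -8, so width = 16.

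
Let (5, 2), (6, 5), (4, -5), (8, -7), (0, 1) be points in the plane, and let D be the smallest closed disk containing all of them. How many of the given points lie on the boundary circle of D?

3

The minimum enclosing circle is determined by three boundary points: (6, 5), (8, -7), (0, 1).
Their circumcentre is (5.8, -1.2) with r² = 38.48.
The farthest remaining point (4, -5) is at distance² 17.68 ≤ 38.48.
The points at distance exactly r from the centre are (6, 5), (8, -7), (0, 1) — 3 points.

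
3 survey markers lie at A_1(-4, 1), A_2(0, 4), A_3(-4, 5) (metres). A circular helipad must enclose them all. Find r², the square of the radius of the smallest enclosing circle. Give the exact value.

Side lengths²: A_1A_2² = 25, A_1A_3² = 16, A_2A_3² = 17.
Since A_1A_2² = 25 < 17 + 16 = 33, the triangle is acute, so the smallest enclosing circle is the circumcircle.
Circumcentre = (-2.375, 3), r² = 6.640625.

6.640625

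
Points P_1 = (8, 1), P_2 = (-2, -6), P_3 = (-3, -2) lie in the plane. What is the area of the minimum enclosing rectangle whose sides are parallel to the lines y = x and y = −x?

68

In coordinates u = x + y, v = x − y the rectangle is axis-aligned; the map (x,y)→(u,v) scales areas by 2.
u-values: 9, -8, -5; range = 9 − (-8) = 17.
v-values: 7, 4, -1; range = 7 − (-1) = 8.
Area = (17 × 8) / 2 = 68.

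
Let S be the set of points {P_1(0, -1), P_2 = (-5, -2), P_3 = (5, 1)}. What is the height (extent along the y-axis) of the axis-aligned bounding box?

3

max y = 1, min y = -2, so height = 3.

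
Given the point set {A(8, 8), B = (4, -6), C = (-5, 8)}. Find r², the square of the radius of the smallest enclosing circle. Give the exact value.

14681/196

Side lengths²: AB² = 212, AC² = 169, BC² = 277.
Since BC² = 277 < 212 + 169 = 381, the triangle is acute, so the smallest enclosing circle is the circumcircle.
Circumcentre = (1.5, 16/7), r² = 14681/196.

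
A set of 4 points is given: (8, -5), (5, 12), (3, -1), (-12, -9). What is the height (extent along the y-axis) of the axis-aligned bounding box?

max y = 12, min y = -9, so height = 21.

21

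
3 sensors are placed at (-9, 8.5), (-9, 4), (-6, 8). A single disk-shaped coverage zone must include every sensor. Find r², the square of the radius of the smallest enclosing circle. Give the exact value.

925/144

Call the three points A, B, C in the order given.
Side lengths²: AB² = 20.25, AC² = 9.25, BC² = 25.
Since BC² = 25 < 20.25 + 9.25 = 29.5, the triangle is acute, so the smallest enclosing circle is the circumcircle.
Circumcentre = (-47/6, 6.25), r² = 925/144.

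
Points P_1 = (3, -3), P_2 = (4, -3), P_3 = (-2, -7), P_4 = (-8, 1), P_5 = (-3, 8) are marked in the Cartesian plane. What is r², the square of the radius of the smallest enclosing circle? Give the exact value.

56.5

The farthest pair is P_3–P_5 with squared distance 226. The circle on this segment as diameter has centre (-2.5, 0.5) and r² = 226/4 = 56.5.
Check P_1: distance² to centre = 42.5 ≤ 56.5, so it lies inside.
All remaining points lie in this disk, and no smaller disk contains both endpoints, so this is the minimum enclosing circle.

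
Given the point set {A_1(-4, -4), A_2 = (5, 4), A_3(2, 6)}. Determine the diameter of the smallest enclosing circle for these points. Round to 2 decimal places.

Side lengths²: A_1A_2² = 145, A_1A_3² = 136, A_2A_3² = 13.
Since A_1A_2² = 145 < 136 + 13 = 149, the triangle is acute, so the smallest enclosing circle is the circumcircle.
Circumcentre = (13/42, 3/14), r² = 32045/882.
Diameter = 2r = 2√(32045/882) ≈ 12.06.

12.06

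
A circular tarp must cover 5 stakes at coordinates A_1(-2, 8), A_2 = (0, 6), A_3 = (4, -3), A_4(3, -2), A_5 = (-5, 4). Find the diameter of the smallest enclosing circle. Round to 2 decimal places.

The farthest pair is A_1–A_3 with squared distance 157. The circle on this segment as diameter has centre (1, 2.5) and r² = 157/4 = 39.25.
Check A_2: distance² to centre = 13.25 ≤ 39.25, so it lies inside.
All remaining points lie in this disk, and no smaller disk contains both endpoints, so this is the minimum enclosing circle.
Diameter = 2r = 2√(39.25) ≈ 12.53.

12.53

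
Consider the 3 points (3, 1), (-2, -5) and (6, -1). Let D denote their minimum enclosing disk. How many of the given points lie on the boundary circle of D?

2

Call the three points A, B, C in the order given.
Side lengths²: AB² = 61, AC² = 13, BC² = 80.
Since BC² = 80 ≥ 61 + 13 = 74, the angle opposite BC is not acute, so the smallest enclosing circle has BC as diameter.
Centre = midpoint of BC = (2, -3), r² = 80/4 = 20.
The points at distance exactly r from the centre are (-2, -5), (6, -1) — 2 points.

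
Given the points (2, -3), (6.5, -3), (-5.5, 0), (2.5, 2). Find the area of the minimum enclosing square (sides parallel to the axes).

144

The bounding box has width 12 and height 5.
An axis-aligned square enclosing the set must have side ≥ max(width, height).
So the minimum side is max(12, 5) = 12.
Area = 12² = 144.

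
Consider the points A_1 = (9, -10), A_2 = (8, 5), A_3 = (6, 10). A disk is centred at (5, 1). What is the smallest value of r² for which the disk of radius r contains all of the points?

137

The required radius is the distance from (5, 1) to the farthest point.
Squared distances: 137, 25, 82.
Maximum is 137, attained at A_1.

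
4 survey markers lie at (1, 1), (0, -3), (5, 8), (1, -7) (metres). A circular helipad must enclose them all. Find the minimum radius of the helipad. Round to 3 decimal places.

The farthest pair is (5, 8)–(1, -7) with squared distance 241. The circle on this segment as diameter has centre (3, 0.5) and r² = 241/4 = 60.25.
Check (1, 1): distance² to centre = 4.25 ≤ 60.25, so it lies inside.
All remaining points lie in this disk, and no smaller disk contains both endpoints, so this is the minimum enclosing circle.
r = √(60.25) ≈ 7.762.

7.762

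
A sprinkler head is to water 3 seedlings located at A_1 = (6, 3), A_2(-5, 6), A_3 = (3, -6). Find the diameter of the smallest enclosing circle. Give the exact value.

Side lengths²: A_1A_2² = 130, A_1A_3² = 90, A_2A_3² = 208.
Since A_2A_3² = 208 < 130 + 90 = 220, the triangle is acute, so the smallest enclosing circle is the circumcircle.
Circumcentre = (-2/3, 2/9), r² = 4225/81.
Diameter = 2r = 2√(4225/81) = 130/9.

130/9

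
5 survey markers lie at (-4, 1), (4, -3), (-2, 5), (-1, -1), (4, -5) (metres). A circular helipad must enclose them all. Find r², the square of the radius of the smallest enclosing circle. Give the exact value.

34

The farthest pair is (-2, 5)–(4, -5) with squared distance 136. The circle on this segment as diameter has centre (1, 0) and r² = 136/4 = 34.
Check (-4, 1): distance² to centre = 26 ≤ 34, so it lies inside.
All remaining points lie in this disk, and no smaller disk contains both endpoints, so this is the minimum enclosing circle.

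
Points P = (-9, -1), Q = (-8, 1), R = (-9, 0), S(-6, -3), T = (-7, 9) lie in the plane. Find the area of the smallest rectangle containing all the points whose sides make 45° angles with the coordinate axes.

78

In coordinates u = x + y, v = x − y the rectangle is axis-aligned; the map (x,y)→(u,v) scales areas by 2.
u-values: -10, -7, -9, -9, 2; range = 2 − (-10) = 12.
v-values: -8, -9, -9, -3, -16; range = -3 − (-16) = 13.
Area = (12 × 13) / 2 = 78.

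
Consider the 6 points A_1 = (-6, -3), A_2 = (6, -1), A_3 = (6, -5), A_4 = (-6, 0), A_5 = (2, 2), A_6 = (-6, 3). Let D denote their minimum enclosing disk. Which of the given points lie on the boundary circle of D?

A_3, A_6

A smallest enclosing disk is always determined by at most three of the input points on its boundary.
The farthest pair is A_3–A_6 with squared distance 208. The circle on this segment as diameter has centre (0, -1) and r² = 208/4 = 52.
Check A_1: distance² to centre = 40 ≤ 52, so it lies inside.
All remaining points lie in this disk, and no smaller disk contains both endpoints, so this is the minimum enclosing circle.
The points at distance exactly r from the centre are A_3, A_6 — 2 points.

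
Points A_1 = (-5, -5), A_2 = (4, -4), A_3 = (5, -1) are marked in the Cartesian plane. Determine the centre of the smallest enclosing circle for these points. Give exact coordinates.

Side lengths²: A_1A_2² = 82, A_1A_3² = 116, A_2A_3² = 10.
Since A_1A_3² = 116 ≥ 82 + 10 = 92, the angle opposite A_1A_3 is not acute, so the smallest enclosing circle has A_1A_3 as diameter.
Centre = midpoint of A_1A_3 = (0, -3), r² = 116/4 = 29.
Centre = (0, -3).

(0, -3)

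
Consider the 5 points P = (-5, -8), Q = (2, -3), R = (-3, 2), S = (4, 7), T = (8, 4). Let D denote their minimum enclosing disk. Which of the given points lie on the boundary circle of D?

P, S, T

The minimum enclosing circle of a finite set is fixed by two of the points (as a diameter) or three (as a circumcircle).
The minimum enclosing circle is determined by three boundary points: P, S, T.
Their circumcentre is (51/58, -77/58) with r² = 133025/1682.
The farthest remaining point R is at distance² 43937/1682 ≤ 133025/1682.
The points at distance exactly r from the centre are P, S, T — 3 points.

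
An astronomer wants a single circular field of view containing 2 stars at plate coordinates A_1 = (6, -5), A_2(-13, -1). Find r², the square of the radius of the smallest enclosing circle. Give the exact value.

The smallest circle enclosing two points has them as diameter endpoints.
Centre = midpoint = (-3.5, -3); r² = |A_1A_2|²/4 = 377/4 = 94.25.

94.25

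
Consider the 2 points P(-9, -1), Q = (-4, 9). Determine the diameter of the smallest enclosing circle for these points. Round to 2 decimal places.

11.18

The smallest circle enclosing two points has them as diameter endpoints.
Centre = midpoint = (-6.5, 4); r² = |PQ|²/4 = 125/4 = 31.25.
Diameter = 2r = 2√(31.25) ≈ 11.18.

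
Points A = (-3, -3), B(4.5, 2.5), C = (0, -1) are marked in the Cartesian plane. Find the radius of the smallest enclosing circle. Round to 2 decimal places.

Side lengths²: AB² = 86.5, AC² = 13, BC² = 32.5.
Since AB² = 86.5 ≥ 32.5 + 13 = 45.5, the angle opposite AB is not acute, so the smallest enclosing circle has AB as diameter.
Centre = midpoint of AB = (0.75, -0.25), r² = 86.5/4 = 21.625.
r = √(21.625) ≈ 4.65.

4.65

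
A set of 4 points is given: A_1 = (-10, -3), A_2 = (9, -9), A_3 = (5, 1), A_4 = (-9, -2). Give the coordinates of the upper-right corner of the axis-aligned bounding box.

x-range [-10, 9], y-range [-9, 1].
The upper-right corner is (9, 1).

(9, 1)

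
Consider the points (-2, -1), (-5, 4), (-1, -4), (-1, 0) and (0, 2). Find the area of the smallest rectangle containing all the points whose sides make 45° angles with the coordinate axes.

In coordinates u = x + y, v = x − y the rectangle is axis-aligned; the map (x,y)→(u,v) scales areas by 2.
u-values: -3, -1, -5, -1, 2; range = 2 − (-5) = 7.
v-values: -1, -9, 3, -1, -2; range = 3 − (-9) = 12.
Area = (7 × 12) / 2 = 42.

42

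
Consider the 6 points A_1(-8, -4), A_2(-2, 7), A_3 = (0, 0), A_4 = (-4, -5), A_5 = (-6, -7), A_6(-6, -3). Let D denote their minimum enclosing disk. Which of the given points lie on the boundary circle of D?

A_2, A_5

By Welzl's lemma the MEC is supported by two points (diametrically opposite) or three points (on a circumcircle).
The farthest pair is A_2–A_5 with squared distance 212. The circle on this segment as diameter has centre (-4, 0) and r² = 212/4 = 53.
Check A_1: distance² to centre = 32 ≤ 53, so it lies inside.
All remaining points lie in this disk, and no smaller disk contains both endpoints, so this is the minimum enclosing circle.
The points at distance exactly r from the centre are A_2, A_5 — 2 points.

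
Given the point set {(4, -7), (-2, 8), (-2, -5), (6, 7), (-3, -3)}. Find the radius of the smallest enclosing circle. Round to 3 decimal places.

The minimum enclosing circle is determined by three boundary points: (4, -7), (-2, 8), (6, 7).
Their circumcentre is (43/38, 21/38) with r² = 47125/722.
The farthest remaining point (-2, -5) is at distance² 29341/722 ≤ 47125/722.
r = √(47125/722) ≈ 8.079.

8.079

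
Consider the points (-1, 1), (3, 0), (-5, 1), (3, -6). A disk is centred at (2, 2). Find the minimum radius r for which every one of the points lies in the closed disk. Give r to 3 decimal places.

The required radius is the distance from (2, 2) to the farthest point.
Squared distances: 10, 5, 50, 65.
Maximum is 65, attained at (3, -6).
r = √65 ≈ 8.062.

8.062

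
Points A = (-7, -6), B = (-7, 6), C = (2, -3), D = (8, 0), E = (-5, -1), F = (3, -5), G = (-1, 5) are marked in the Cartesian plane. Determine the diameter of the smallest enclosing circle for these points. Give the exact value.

The minimum enclosing circle of a finite set is fixed by two of the points (as a diameter) or three (as a circumcircle).
The minimum enclosing circle is determined by three boundary points: A, B, D.
Their circumcentre is (-0.7, 0) with r² = 75.69.
The farthest remaining point F is at distance² 38.69 ≤ 75.69.
Diameter = 2r = 2√(75.69) = 17.4.

17.4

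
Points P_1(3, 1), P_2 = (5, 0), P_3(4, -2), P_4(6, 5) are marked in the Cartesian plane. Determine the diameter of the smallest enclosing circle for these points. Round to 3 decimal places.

7.280

By Welzl's lemma the MEC is supported by two points (diametrically opposite) or three points (on a circumcircle).
The farthest pair is P_3–P_4 with squared distance 53. The circle on this segment as diameter has centre (5, 1.5) and r² = 53/4 = 13.25.
Check P_1: distance² to centre = 4.25 ≤ 13.25, so it lies inside.
All remaining points lie in this disk, and no smaller disk contains both endpoints, so this is the minimum enclosing circle.
Diameter = 2r = 2√(13.25) ≈ 7.280.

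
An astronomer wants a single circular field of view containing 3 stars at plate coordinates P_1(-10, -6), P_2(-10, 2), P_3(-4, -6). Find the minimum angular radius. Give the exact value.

Side lengths²: P_1P_2² = 64, P_1P_3² = 36, P_2P_3² = 100.
Since P_2P_3² = 100 ≥ 64 + 36 = 100, the angle opposite P_2P_3 is not acute, so the smallest enclosing circle has P_2P_3 as diameter.
Centre = midpoint of P_2P_3 = (-7, -2), r² = 100/4 = 25.
r = √25 = 5.

5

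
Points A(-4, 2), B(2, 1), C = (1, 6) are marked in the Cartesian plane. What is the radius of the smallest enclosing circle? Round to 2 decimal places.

Side lengths²: AB² = 37, AC² = 41, BC² = 26.
Since AC² = 41 < 37 + 26 = 63, the triangle is acute, so the smallest enclosing circle is the circumcircle.
Circumcentre = (-43/58, 177/58), r² = 19721/1682.
r = √(19721/1682) ≈ 3.42.

3.42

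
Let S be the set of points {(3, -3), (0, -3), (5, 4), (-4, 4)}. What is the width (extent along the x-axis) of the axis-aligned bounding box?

9

max x = 5, min x = -4, so width = 9.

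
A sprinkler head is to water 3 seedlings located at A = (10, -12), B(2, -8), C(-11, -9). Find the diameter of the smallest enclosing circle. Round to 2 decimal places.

21.21

Side lengths²: AB² = 80, AC² = 450, BC² = 170.
Since AC² = 450 ≥ 170 + 80 = 250, the angle opposite AC is not acute, so the smallest enclosing circle has AC as diameter.
Centre = midpoint of AC = (-0.5, -10.5), r² = 450/4 = 112.5.
Diameter = 2r = 2√(112.5) ≈ 21.21.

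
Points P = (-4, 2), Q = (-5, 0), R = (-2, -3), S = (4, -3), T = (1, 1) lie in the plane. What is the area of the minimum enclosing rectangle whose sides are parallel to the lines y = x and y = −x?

45.5

In coordinates u = x + y, v = x − y the rectangle is axis-aligned; the map (x,y)→(u,v) scales areas by 2.
u-values: -2, -5, -5, 1, 2; range = 2 − (-5) = 7.
v-values: -6, -5, 1, 7, 0; range = 7 − (-6) = 13.
Area = (7 × 13) / 2 = 45.5.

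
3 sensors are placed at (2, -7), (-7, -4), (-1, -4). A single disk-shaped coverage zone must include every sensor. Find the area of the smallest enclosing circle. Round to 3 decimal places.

70.686

Call the three points A, B, C in the order given.
Side lengths²: AB² = 90, AC² = 18, BC² = 36.
Since AB² = 90 ≥ 36 + 18 = 54, the angle opposite AB is not acute, so the smallest enclosing circle has AB as diameter.
Centre = midpoint of AB = (-2.5, -5.5), r² = 90/4 = 22.5.
Area = π·r² = π·22.5 ≈ 70.686.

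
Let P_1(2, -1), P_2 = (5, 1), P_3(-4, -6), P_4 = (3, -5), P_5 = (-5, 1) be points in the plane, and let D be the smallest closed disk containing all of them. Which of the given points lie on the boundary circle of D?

P_2, P_3, P_5

By Welzl's lemma the MEC is supported by two points (diametrically opposite) or three points (on a circumcircle).
The minimum enclosing circle is determined by three boundary points: P_2, P_3, P_5.
Their circumcentre is (0, -13/7) with r² = 1625/49.
The farthest remaining point P_4 is at distance² 925/49 ≤ 1625/49.
The points at distance exactly r from the centre are P_2, P_3, P_5 — 3 points.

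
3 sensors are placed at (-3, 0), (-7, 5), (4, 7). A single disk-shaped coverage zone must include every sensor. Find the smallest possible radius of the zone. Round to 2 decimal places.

5.62

Call the three points A, B, C in the order given.
Side lengths²: AB² = 41, AC² = 98, BC² = 125.
Since BC² = 125 < 98 + 41 = 139, the triangle is acute, so the smallest enclosing circle is the circumcircle.
Circumcentre = (-25/18, 97/18), r² = 5125/162.
r = √(5125/162) ≈ 5.62.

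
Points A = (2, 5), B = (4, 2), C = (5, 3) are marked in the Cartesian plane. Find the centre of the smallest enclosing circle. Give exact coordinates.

Side lengths²: AB² = 13, AC² = 13, BC² = 2.
Since AC² = 13 < 13 + 2 = 15, the triangle is acute, so the smallest enclosing circle is the circumcircle.
Circumcentre = (3.3, 3.7), r² = 3.38.
Centre = (3.3, 3.7).

(3.3, 3.7)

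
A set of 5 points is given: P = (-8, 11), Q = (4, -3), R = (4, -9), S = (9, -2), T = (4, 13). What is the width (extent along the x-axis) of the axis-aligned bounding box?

max x = 9, min x = -8, so width = 17.

17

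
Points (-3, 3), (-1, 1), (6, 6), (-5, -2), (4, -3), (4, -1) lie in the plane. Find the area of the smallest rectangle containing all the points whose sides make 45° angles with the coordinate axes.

In coordinates u = x + y, v = x − y the rectangle is axis-aligned; the map (x,y)→(u,v) scales areas by 2.
u-values: 0, 0, 12, -7, 1, 3; range = 12 − (-7) = 19.
v-values: -6, -2, 0, -3, 7, 5; range = 7 − (-6) = 13.
Area = (19 × 13) / 2 = 123.5.

123.5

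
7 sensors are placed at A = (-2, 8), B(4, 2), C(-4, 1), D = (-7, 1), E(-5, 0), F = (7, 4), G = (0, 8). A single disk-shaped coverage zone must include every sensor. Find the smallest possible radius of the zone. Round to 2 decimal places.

The minimum enclosing circle of a finite set is fixed by two of the points (as a diameter) or three (as a circumcircle).
The farthest pair is D–F with squared distance 205. The circle on this segment as diameter has centre (0, 2.5) and r² = 205/4 = 51.25.
Check A: distance² to centre = 34.25 ≤ 51.25, so it lies inside.
All remaining points lie in this disk, and no smaller disk contains both endpoints, so this is the minimum enclosing circle.
r = √(51.25) ≈ 7.16.

7.16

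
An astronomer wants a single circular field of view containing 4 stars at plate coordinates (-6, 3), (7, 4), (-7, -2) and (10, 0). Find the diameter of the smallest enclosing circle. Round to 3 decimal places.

By Welzl's lemma the MEC is supported by two points (diametrically opposite) or three points (on a circumcircle).
The farthest pair is (-7, -2)–(10, 0) with squared distance 293. The circle on this segment as diameter has centre (1.5, -1) and r² = 293/4 = 73.25.
Check (-6, 3): distance² to centre = 72.25 ≤ 73.25, so it lies inside.
All remaining points lie in this disk, and no smaller disk contains both endpoints, so this is the minimum enclosing circle.
Diameter = 2r = 2√(73.25) ≈ 17.117.

17.117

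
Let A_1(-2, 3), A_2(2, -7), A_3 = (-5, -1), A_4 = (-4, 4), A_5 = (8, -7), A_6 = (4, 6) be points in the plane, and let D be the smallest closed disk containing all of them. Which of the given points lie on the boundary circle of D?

A smallest enclosing disk is always determined by at most three of the input points on its boundary.
The farthest pair is A_4–A_5 with squared distance 265. The circle on this segment as diameter has centre (2, -1.5) and r² = 265/4 = 66.25.
Check A_1: distance² to centre = 36.25 ≤ 66.25, so it lies inside.
All remaining points lie in this disk, and no smaller disk contains both endpoints, so this is the minimum enclosing circle.
The points at distance exactly r from the centre are A_4, A_5 — 2 points.

A_4, A_5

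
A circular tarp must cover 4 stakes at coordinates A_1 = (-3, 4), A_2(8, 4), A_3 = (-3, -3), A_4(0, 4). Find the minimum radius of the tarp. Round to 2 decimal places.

6.52

The minimum enclosing circle of a finite set is fixed by two of the points (as a diameter) or three (as a circumcircle).
The farthest pair is A_2–A_3 with squared distance 170. The circle on this segment as diameter has centre (2.5, 0.5) and r² = 170/4 = 42.5.
Check A_1: distance² to centre = 42.5 ≤ 42.5, so it lies inside.
All remaining points lie in this disk, and no smaller disk contains both endpoints, so this is the minimum enclosing circle.
r = √(42.5) ≈ 6.52.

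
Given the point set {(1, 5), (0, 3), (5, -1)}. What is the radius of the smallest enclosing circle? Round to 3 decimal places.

3.606

Call the three points A, B, C in the order given.
Side lengths²: AB² = 5, AC² = 52, BC² = 41.
Since AC² = 52 ≥ 41 + 5 = 46, the angle opposite AC is not acute, so the smallest enclosing circle has AC as diameter.
Centre = midpoint of AC = (3, 2), r² = 52/4 = 13.
r = √13 ≈ 3.606.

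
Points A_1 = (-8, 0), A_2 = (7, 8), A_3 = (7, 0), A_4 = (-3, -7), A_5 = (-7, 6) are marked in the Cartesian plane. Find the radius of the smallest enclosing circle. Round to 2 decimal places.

9.13

The minimum enclosing circle of a finite set is fixed by two of the points (as a diameter) or three (as a circumcircle).
The minimum enclosing circle is determined by three boundary points: A_2, A_4, A_5.
Their circumcentre is (31/38, 49/38) with r² = 60125/722.
The farthest remaining point A_1 is at distance² 57313/722 ≤ 60125/722.
r = √(60125/722) ≈ 9.13.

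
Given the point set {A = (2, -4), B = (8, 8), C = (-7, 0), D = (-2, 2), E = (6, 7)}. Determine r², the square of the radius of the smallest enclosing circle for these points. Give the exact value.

72.25

By Welzl's lemma the MEC is supported by two points (diametrically opposite) or three points (on a circumcircle).
The farthest pair is B–C with squared distance 289. The circle on this segment as diameter has centre (0.5, 4) and r² = 289/4 = 72.25.
Check A: distance² to centre = 66.25 ≤ 72.25, so it lies inside.
All remaining points lie in this disk, and no smaller disk contains both endpoints, so this is the minimum enclosing circle.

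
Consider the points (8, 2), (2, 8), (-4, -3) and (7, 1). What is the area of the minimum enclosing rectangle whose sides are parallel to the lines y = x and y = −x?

102

In coordinates u = x + y, v = x − y the rectangle is axis-aligned; the map (x,y)→(u,v) scales areas by 2.
u-values: 10, 10, -7, 8; range = 10 − (-7) = 17.
v-values: 6, -6, -1, 6; range = 6 − (-6) = 12.
Area = (17 × 12) / 2 = 102.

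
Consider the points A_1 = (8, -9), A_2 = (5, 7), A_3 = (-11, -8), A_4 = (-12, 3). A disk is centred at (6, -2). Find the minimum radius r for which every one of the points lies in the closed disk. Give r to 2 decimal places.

The required radius is the distance from (6, -2) to the farthest point.
Squared distances: 53, 82, 325, 349.
Maximum is 349, attained at A_4.
r = √349 ≈ 18.68.

18.68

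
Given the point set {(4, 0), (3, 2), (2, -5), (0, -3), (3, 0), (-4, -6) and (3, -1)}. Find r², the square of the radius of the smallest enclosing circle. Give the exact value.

The farthest pair is (3, 2)–(-4, -6) with squared distance 113. The circle on this segment as diameter has centre (-0.5, -2) and r² = 113/4 = 28.25.
Check (4, 0): distance² to centre = 24.25 ≤ 28.25, so it lies inside.
All remaining points lie in this disk, and no smaller disk contains both endpoints, so this is the minimum enclosing circle.

28.25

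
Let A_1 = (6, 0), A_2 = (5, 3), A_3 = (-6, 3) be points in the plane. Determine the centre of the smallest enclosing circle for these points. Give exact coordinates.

(0, 1.5)

Side lengths²: A_1A_2² = 10, A_1A_3² = 153, A_2A_3² = 121.
Since A_1A_3² = 153 ≥ 121 + 10 = 131, the angle opposite A_1A_3 is not acute, so the smallest enclosing circle has A_1A_3 as diameter.
Centre = midpoint of A_1A_3 = (0, 1.5), r² = 153/4 = 38.25.
Centre = (0, 1.5).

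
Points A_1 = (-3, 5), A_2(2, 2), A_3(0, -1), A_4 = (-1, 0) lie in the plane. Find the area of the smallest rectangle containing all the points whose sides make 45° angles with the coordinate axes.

22.5

In coordinates u = x + y, v = x − y the rectangle is axis-aligned; the map (x,y)→(u,v) scales areas by 2.
u-values: 2, 4, -1, -1; range = 4 − (-1) = 5.
v-values: -8, 0, 1, -1; range = 1 − (-8) = 9.
Area = (5 × 9) / 2 = 22.5.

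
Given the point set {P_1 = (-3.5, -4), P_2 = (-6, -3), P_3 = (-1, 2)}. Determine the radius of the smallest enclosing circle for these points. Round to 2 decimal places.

3.54

Side lengths²: P_1P_2² = 7.25, P_1P_3² = 42.25, P_2P_3² = 50.
Since P_2P_3² = 50 ≥ 42.25 + 7.25 = 49.5, the angle opposite P_2P_3 is not acute, so the smallest enclosing circle has P_2P_3 as diameter.
Centre = midpoint of P_2P_3 = (-3.5, -0.5), r² = 50/4 = 12.5.
r = √(12.5) ≈ 3.54.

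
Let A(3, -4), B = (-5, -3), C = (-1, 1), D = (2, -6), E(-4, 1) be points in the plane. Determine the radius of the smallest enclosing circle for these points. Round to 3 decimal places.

4.610

The farthest pair is D–E with squared distance 85. The circle on this segment as diameter has centre (-1, -2.5) and r² = 85/4 = 21.25.
Check A: distance² to centre = 18.25 ≤ 21.25, so it lies inside.
All remaining points lie in this disk, and no smaller disk contains both endpoints, so this is the minimum enclosing circle.
r = √(21.25) ≈ 4.610.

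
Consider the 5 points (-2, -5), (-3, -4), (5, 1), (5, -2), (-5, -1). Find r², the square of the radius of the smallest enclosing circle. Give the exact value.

By Welzl's lemma the MEC is supported by two points (diametrically opposite) or three points (on a circumcircle).
The minimum enclosing circle is determined by three boundary points: (5, 1), (5, -2), (-5, -1).
Their circumcentre is (0.1, -0.5) with r² = 26.26.
The farthest remaining point (-2, -5) is at distance² 24.66 ≤ 26.26.

26.26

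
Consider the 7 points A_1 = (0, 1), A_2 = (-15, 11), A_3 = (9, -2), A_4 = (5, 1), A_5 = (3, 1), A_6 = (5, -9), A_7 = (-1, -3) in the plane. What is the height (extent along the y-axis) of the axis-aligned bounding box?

max y = 11, min y = -9, so height = 20.

20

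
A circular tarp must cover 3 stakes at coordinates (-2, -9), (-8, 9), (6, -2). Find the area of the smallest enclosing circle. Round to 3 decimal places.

Call the three points A, B, C in the order given.
Side lengths²: AB² = 360, AC² = 113, BC² = 317.
Since AB² = 360 < 317 + 113 = 430, the triangle is acute, so the smallest enclosing circle is the circumcircle.
Circumcentre = (-205/62, 35/62), r² = 179105/1922.
Area = π·r² = π·179105/1922 ≈ 292.755.

292.755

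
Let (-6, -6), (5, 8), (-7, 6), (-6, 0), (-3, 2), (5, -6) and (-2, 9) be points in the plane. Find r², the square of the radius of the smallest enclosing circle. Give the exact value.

79.25

The minimum enclosing circle of a finite set is fixed by two of the points (as a diameter) or three (as a circumcircle).
The farthest pair is (-6, -6)–(5, 8) with squared distance 317. The circle on this segment as diameter has centre (-0.5, 1) and r² = 317/4 = 79.25.
Check (-7, 6): distance² to centre = 67.25 ≤ 79.25, so it lies inside.
All remaining points lie in this disk, and no smaller disk contains both endpoints, so this is the minimum enclosing circle.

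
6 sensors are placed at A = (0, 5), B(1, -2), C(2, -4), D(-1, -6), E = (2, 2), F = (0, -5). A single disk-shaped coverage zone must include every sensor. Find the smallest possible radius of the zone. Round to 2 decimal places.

By Welzl's lemma the MEC is supported by two points (diametrically opposite) or three points (on a circumcircle).
The farthest pair is A–D with squared distance 122. The circle on this segment as diameter has centre (-0.5, -0.5) and r² = 122/4 = 30.5.
Check B: distance² to centre = 4.5 ≤ 30.5, so it lies inside.
All remaining points lie in this disk, and no smaller disk contains both endpoints, so this is the minimum enclosing circle.
r = √(30.5) ≈ 5.52.

5.52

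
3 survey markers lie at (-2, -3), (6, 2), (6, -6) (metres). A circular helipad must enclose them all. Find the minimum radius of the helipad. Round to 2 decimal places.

Call the three points A, B, C in the order given.
Side lengths²: AB² = 89, AC² = 73, BC² = 64.
Since AB² = 89 < 73 + 64 = 137, the triangle is acute, so the smallest enclosing circle is the circumcircle.
Circumcentre = (2.9375, -2), r² = 25.37890625.
r = √(25.37890625) ≈ 5.04.

5.04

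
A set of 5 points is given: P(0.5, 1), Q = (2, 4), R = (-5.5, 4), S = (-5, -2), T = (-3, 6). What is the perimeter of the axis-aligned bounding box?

Width = max x − min x = 2 − (-5.5) = 7.5.
Height = max y − min y = 6 − (-2) = 8.
Perimeter = 2(7.5 + 8) = 31.

31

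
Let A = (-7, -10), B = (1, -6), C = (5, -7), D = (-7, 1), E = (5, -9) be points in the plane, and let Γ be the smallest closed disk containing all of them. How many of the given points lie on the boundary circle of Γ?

By Welzl's lemma the MEC is supported by two points (diametrically opposite) or three points (on a circumcircle).
The minimum enclosing circle is determined by three boundary points: A, D, E.
Their circumcentre is (-17/12, -4.5) with r² = 8845/144.
The farthest remaining point C is at distance² 6829/144 ≤ 8845/144.
The points at distance exactly r from the centre are A, D, E — 3 points.

3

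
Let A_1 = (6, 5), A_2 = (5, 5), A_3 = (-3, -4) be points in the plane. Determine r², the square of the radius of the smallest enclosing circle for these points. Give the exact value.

40.5

Side lengths²: A_1A_2² = 1, A_1A_3² = 162, A_2A_3² = 145.
Since A_1A_3² = 162 ≥ 145 + 1 = 146, the angle opposite A_1A_3 is not acute, so the smallest enclosing circle has A_1A_3 as diameter.
Centre = midpoint of A_1A_3 = (1.5, 0.5), r² = 162/4 = 40.5.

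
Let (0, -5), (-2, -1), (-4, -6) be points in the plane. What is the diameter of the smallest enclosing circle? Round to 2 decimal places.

Call the three points A, B, C in the order given.
Side lengths²: AB² = 20, AC² = 17, BC² = 29.
Since BC² = 29 < 20 + 17 = 37, the triangle is acute, so the smallest enclosing circle is the circumcircle.
Circumcentre = (-22/9, -67/18), r² = 2465/324.
Diameter = 2r = 2√(2465/324) ≈ 5.52.

5.52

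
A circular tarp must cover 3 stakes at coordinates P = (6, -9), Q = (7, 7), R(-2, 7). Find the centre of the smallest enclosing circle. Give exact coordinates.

(2.5, -0.75)

Side lengths²: PQ² = 257, PR² = 320, QR² = 81.
Since PR² = 320 < 257 + 81 = 338, the triangle is acute, so the smallest enclosing circle is the circumcircle.
Circumcentre = (2.5, -0.75), r² = 80.3125.
Centre = (2.5, -0.75).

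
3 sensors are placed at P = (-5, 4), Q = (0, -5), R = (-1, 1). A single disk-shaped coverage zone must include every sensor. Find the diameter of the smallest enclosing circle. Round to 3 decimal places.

Side lengths²: PQ² = 106, PR² = 25, QR² = 37.
Since PQ² = 106 ≥ 37 + 25 = 62, the angle opposite PQ is not acute, so the smallest enclosing circle has PQ as diameter.
Centre = midpoint of PQ = (-2.5, -0.5), r² = 106/4 = 26.5.
Diameter = 2r = 2√(26.5) ≈ 10.296.

10.296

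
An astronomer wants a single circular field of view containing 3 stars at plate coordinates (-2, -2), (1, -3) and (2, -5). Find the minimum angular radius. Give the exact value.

2.5

Call the three points A, B, C in the order given.
Side lengths²: AB² = 10, AC² = 25, BC² = 5.
Since AC² = 25 ≥ 10 + 5 = 15, the angle opposite AC is not acute, so the smallest enclosing circle has AC as diameter.
Centre = midpoint of AC = (0, -3.5), r² = 25/4 = 6.25.
r = √(6.25) = 2.5.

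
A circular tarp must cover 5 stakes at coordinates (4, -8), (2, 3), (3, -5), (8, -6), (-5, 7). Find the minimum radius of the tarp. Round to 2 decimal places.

A smallest enclosing disk is always determined by at most three of the input points on its boundary.
The farthest pair is (8, -6)–(-5, 7) with squared distance 338. The circle on this segment as diameter has centre (1.5, 0.5) and r² = 338/4 = 84.5.
Check (4, -8): distance² to centre = 78.5 ≤ 84.5, so it lies inside.
All remaining points lie in this disk, and no smaller disk contains both endpoints, so this is the minimum enclosing circle.
r = √(84.5) ≈ 9.19.

9.19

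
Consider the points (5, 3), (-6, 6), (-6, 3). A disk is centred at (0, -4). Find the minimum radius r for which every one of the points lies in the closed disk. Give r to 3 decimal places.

The required radius is the distance from (0, -4) to the farthest point.
Squared distances: 74, 136, 85.
Maximum is 136, attained at (-6, 6).
r = √136 ≈ 11.662.

11.662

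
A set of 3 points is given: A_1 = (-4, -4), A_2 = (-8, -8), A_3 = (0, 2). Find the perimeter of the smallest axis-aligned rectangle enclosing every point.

36

Width = max x − min x = 0 − (-8) = 8.
Height = max y − min y = 2 − (-8) = 10.
Perimeter = 2(8 + 10) = 36.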